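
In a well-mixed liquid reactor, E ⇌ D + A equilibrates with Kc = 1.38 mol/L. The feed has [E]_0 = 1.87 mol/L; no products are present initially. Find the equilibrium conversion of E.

Let X = conversion of E; extent ξ = 1.87·X mol/L.
Concentrations: [E] = 1.87 − 1.87X; [D] = 1.87X; [A] = 1.87X.
Kc = [D] [A] / ([E]).
Solving Kc = 1.38 for X ∈ (0,1): X = 0.566.

X = 0.566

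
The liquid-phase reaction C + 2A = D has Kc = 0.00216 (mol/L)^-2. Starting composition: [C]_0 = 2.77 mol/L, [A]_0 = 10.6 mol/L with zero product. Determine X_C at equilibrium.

Let X = conversion of C; extent ξ = 2.77·X mol/L.
Concentrations: [C] = 2.77 − 2.77X; [A] = 10.6 − 5.54X; [D] = 2.77X.
Kc = [D] / ([C] [A]^2).
Setting equal to 0.00216 and solving for X on (0,1) gives X = 0.168.

X = 0.168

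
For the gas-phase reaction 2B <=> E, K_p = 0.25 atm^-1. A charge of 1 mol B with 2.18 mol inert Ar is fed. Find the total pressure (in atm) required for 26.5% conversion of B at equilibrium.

Let X = conversion of B (basis 1 mol B); extent of reaction ξ = 0.5X.
Mole table: n_B = 1 − X; n_E = 0.5X; n_I = 2.18 (inert).
Summing: n_T = 3.18 − 0.5X.
K_p = p_E / (p_B^2) with p_i = (n_i/n_T)·P.
At X = 0.265: the mole-fraction product g(X) = Π y_i^ν_i = 0.7475. Since K_p = g(X)·P^{-1}, P = (g/K_p)^(1/1) = (0.7475/0.25)^(1/1) = 2.99 atm.

P = 2.99 atm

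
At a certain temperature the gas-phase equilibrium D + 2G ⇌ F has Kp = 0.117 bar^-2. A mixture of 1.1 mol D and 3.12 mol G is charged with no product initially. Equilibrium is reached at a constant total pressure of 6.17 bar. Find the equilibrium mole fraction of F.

y_F = 0.242

Take 1.1 mol D as basis and let X be its fractional conversion, so ξ = 1.1X.
Mole table: n_D = 1.1 − 1.1X; n_G = 3.12 − 2.2X; n_F = 1.1X.
n_T = Σnᵢ = 4.22 − 2.2X.
With p_i = (n_i/n_T)P, Kp = p_F / (p_D p_G^2).
Equating to 0.117 bar^-2 and solving on 0 < X < 1: X = 0.626.
Then n_F = 0.689, n_T = 2.84, so y_F = 0.242.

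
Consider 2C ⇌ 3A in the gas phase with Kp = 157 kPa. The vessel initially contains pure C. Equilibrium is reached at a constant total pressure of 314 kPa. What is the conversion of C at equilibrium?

Take 1 mol C as basis and let X be its fractional conversion, so ξ = 0.5X.
Mole table: n_C = 1 − X; n_A = 1.5X.
Summing: n_T = 1 + 0.5X.
y_i = n_i/n_T, p_i = y_i·P. Kp = p_A^3 / (p_C^2).
Substituting and setting equal to 157 kPa gives a polynomial in X; the root in (0,1) is X = 0.400.

X = 0.400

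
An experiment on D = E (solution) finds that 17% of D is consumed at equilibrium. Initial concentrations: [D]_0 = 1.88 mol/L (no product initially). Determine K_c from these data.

Let X = conversion of D.
Concentrations: [D] = 1.88 − 1.88X; [E] = 1.88X.
At X = 0.17: [D] = 1.56, [E] = 0.32.
K_c = [E] / ([D]) = 0.205.

K_c = 0.205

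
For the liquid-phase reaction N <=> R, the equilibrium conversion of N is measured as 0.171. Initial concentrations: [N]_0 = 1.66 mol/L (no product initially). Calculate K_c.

Let X = conversion of N.
Concentrations: [N] = 1.66 − 1.66X; [R] = 1.66X.
At X = 0.171: [N] = 1.38, [R] = 0.284.
K_c = [R] / ([N]) = 0.206.

K_c = 0.206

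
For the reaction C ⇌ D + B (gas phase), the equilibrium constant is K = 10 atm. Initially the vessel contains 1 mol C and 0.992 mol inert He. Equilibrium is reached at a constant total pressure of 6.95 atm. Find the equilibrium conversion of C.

X = 0.830

Take 1 mol C as basis and let X be its fractional conversion, so ξ = X.
Species balance: n_C = 1 − X; n_D = X; n_B = X; n_I = 0.992 (inert).
n_T = Σnᵢ = 1.99 + X.
With p_i = (n_i/n_T)P, K = p_D p_B / (p_C).
This yields a degree-2 equation in X; solving on (0,1), X = 0.830.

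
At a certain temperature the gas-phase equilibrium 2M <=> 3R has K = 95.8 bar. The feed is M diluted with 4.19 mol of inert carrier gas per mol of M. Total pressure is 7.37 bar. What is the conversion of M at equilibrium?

X = 0.836

Basis: 1 mol M initially; let X = conversion of M. Extent ξ = 0.5X.
Mole table: n_M = 1 − X; n_R = 1.5X; n_I = 4.19 (inert).
Total moles n_T = 5.19 + 0.5X.
Mole fractions y_i = n_i/n_T; K = p_R^3 / (p_M^2) with p_i = y_i·P.
Substituting and setting equal to 95.8 bar gives a polynomial in X; the root in (0,1) is X = 0.836.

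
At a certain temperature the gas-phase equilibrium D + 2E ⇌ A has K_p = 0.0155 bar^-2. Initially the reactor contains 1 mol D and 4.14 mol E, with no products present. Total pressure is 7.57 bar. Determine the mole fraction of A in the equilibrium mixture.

y_A = 0.078

Let X = conversion of D (basis 1 mol D); extent of reaction ξ = X.
Species balance: n_D = 1 − X; n_E = 4.14 − 2X; n_A = X.
Summing: n_T = 5.14 − 2X.
With p_i = (n_i/n_T)P, K_p = p_A / (p_D p_E^2).
Equating to 0.0155 bar^-2 and solving on 0 < X < 1: X = 0.348.
Then n_A = 0.348, n_T = 4.44, so y_A = 0.078.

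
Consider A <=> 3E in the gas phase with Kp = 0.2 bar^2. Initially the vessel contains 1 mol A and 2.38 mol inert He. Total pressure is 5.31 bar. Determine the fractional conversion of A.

Let X = conversion of A (basis 1 mol A); extent of reaction ξ = X.
Mole table: n_A = 1 − X; n_E = 3X; n_I = 2.38 (inert).
n_T = Σnᵢ = 3.38 + 2X.
Mole fractions y_i = n_i/n_T; Kp = p_E^3 / (p_A) with p_i = y_i·P.
Equating to 0.2 bar^2 and solving on 0 < X < 1: X = 0.145.

X = 0.145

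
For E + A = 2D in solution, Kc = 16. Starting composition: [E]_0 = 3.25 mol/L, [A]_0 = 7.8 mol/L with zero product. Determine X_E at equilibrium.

X = 0.875

Let X = conversion of E; extent ξ = 3.25·X mol/L.
Concentrations: [E] = 3.25 − 3.25X; [A] = 7.8 − 3.25X; [D] = 6.5X.
Kc = [D]^2 / ([E] [A]).
Solving Kc = 16 for X ∈ (0,1): X = 0.875.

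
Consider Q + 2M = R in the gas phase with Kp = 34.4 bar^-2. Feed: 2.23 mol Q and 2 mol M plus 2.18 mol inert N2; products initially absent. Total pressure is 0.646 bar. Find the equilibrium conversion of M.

X = 0.587

Basis: 2 mol M initially; let X = conversion of M. Extent ξ = X.
Moles: n_Q = 2.23 − X; n_M = 2 − 2X; n_R = X; n_I = 2.18 (inert).
n_T = Σnᵢ = 6.41 − 2X.
Mole fractions y_i = n_i/n_T; Kp = p_R / (p_Q p_M^2) with p_i = y_i·P.
Equating to 34.4 bar^-2 and solving on 0 < X < 1: X = 0.587.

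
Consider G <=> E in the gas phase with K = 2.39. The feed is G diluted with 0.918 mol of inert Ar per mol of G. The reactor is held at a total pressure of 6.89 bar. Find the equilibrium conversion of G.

Take 1 mol G as basis and let X be its fractional conversion, so ξ = X.
Moles: n_G = 1 − X; n_E = X; n_I = 0.918 (inert).
Total moles n_T = 1.92 (Δν = 0, constant).
Mole fractions y_i = n_i/n_T; K = p_E / (p_G) with p_i = y_i·P.
This yields a degree-1 equation in X; solving on (0,1), X = 0.705.

X = 0.705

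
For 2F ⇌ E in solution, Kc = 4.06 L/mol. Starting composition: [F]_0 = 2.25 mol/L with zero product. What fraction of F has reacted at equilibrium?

X = 0.792

Let X = conversion of F; extent ξ = 2.25X/2 mol/L.
Concentrations: [F] = 2.25 − 2.25X; [E] = 1.12X.
Kc = [E] / ([F]^2).
Equating to 4.06 L/mol: the physical root is X = 0.792.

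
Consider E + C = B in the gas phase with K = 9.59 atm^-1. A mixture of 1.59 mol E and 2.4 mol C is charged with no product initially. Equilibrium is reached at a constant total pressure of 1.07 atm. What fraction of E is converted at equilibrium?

Take 1.59 mol E as basis and let X be its fractional conversion, so ξ = 1.59X.
Moles: n_E = 1.59 − 1.59X; n_C = 2.4 − 1.59X; n_B = 1.59X.
Summing: n_T = 3.99 − 1.59X.
Mole fractions y_i = n_i/n_T; K = p_B / (p_E p_C) with p_i = y_i·P.
Substituting and setting equal to 9.59 atm^-1 gives a polynomial in X; the root in (0,1) is X = 0.809.

X = 0.809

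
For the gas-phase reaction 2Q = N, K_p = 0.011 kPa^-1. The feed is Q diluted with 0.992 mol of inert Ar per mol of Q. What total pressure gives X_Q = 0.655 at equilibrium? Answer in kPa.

Basis: 1 mol Q initially; let X = conversion of Q. Extent ξ = 0.5X.
Moles: n_Q = 1 − X; n_N = 0.5X; n_I = 0.992 (inert).
Total moles n_T = 1.99 − 0.5X.
K_p = p_N / (p_Q^2) with p_i = (n_i/n_T)·P.
At X = 0.655: the mole-fraction product g(X) = Π y_i^ν_i = 4.58. Since K_p = g(X)·P^{-1}, P = (g/K_p)^(1/1) = (4.58/0.011)^(1/1) = 416 kPa.

P = 416 kPa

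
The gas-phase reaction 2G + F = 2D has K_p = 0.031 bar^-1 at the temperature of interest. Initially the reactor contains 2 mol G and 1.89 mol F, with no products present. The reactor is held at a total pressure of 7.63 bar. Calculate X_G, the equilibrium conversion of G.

Basis: 2 mol G initially; let X = conversion of G. Extent ξ = X.
Species balance: n_G = 2 − 2X; n_F = 1.89 − X; n_D = 2X.
Total moles n_T = 3.89 − X.
y_i = n_i/n_T, p_i = y_i·P. K_p = p_D^2 / (p_G^2 p_F).
This yields a degree-3 equation in X; solving on (0,1), X = 0.246.

X = 0.246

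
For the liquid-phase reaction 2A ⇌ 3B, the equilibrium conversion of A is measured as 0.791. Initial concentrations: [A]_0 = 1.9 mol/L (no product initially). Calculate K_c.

Let X = conversion of A.
Concentrations: [A] = 1.9 − 1.9X; [B] = 2.85X.
At X = 0.791: [A] = 0.397, [B] = 2.25.
K_c = [B]^3 / ([A]^2) = 72.7 mol/L.

K_c = 72.7 mol/L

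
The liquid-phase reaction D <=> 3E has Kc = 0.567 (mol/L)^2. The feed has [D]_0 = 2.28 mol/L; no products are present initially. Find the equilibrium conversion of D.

Let X = conversion of D; extent ξ = 2.28·X mol/L.
Concentrations: [D] = 2.28 − 2.28X; [E] = 6.84X.
Kc = [E]^3 / ([D]).
This equals 0.567 at X = 0.151 (the root in 0 < X < 1).

X = 0.151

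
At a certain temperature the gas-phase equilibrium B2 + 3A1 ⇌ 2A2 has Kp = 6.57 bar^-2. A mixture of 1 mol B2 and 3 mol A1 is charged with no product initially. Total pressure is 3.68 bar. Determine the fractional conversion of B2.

Let X = conversion of B2 (basis 1 mol B2); extent of reaction ξ = X.
Species balance: n_B2 = 1 − X; n_A1 = 3 − 3X; n_A2 = 2X.
Summing: n_T = 4 − 2X.
With p_i = (n_i/n_T)P, Kp = p_A2^2 / (p_B2 p_A1^3).
Substituting and setting equal to 6.57 bar^-2 gives a polynomial in X; the root in (0,1) is X = 0.725.

X = 0.725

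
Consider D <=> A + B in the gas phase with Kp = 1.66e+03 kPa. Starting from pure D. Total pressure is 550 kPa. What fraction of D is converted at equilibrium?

Basis: 1 mol D initially; let X = conversion of D. Extent ξ = X.
Mole table: n_D = 1 − X; n_A = X; n_B = X.
Total moles n_T = 1 + X.
With p_i = (n_i/n_T)P, Kp = p_A p_B / (p_D).
Substituting and setting equal to 1.66e+03 kPa gives a polynomial in X; the root in (0,1) is X = 0.867.

X = 0.867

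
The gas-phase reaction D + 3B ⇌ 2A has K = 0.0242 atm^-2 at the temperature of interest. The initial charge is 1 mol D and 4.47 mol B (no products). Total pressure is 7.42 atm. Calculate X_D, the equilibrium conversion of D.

Basis: 1 mol D initially; let X = conversion of D. Extent ξ = X.
At extent ξ: n_D = 1 − X; n_B = 4.47 − 3X; n_A = 2X.
Total moles n_T = 5.47 − 2X.
y_i = n_i/n_T, p_i = y_i·P. K = p_A^2 / (p_D p_B^3).
This yields a degree-4 equation in X; solving on (0,1), X = 0.483.

X = 0.483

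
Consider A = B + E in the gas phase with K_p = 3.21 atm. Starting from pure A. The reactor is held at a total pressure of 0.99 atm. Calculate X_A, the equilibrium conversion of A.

Let X = conversion of A (basis 1 mol A); extent of reaction ξ = X.
At extent ξ: n_A = 1 − X; n_B = X; n_E = X.
Total moles n_T = 1 + X.
y_i = n_i/n_T, p_i = y_i·P. K_p = p_B p_E / (p_A).
Equating to 3.21 atm and solving on 0 < X < 1: X = 0.874.

X = 0.874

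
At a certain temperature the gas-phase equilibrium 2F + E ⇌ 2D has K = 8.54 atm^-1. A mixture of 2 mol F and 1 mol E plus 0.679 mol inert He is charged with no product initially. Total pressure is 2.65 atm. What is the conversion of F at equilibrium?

X = 0.625

Let X = conversion of F (basis 2 mol F); extent of reaction ξ = X.
Mole table: n_F = 2 − 2X; n_E = 1 − X; n_D = 2X; n_I = 0.679 (inert).
Summing: n_T = 3.68 − X.
Mole fractions y_i = n_i/n_T; K = p_D^2 / (p_F^2 p_E) with p_i = y_i·P.
Substituting and setting equal to 8.54 atm^-1 gives a polynomial in X; the root in (0,1) is X = 0.625.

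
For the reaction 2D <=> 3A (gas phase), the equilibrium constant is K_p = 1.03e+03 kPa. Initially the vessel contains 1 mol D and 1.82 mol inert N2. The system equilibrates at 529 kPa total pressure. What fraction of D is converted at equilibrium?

X = 0.629

Take 1 mol D as basis and let X be its fractional conversion, so ξ = 0.5X.
Species balance: n_D = 1 − X; n_A = 1.5X; n_I = 1.82 (inert).
Summing: n_T = 2.82 + 0.5X.
Mole fractions y_i = n_i/n_T; K_p = p_A^3 / (p_D^2) with p_i = y_i·P.
This yields a degree-3 equation in X; solving on (0,1), X = 0.629.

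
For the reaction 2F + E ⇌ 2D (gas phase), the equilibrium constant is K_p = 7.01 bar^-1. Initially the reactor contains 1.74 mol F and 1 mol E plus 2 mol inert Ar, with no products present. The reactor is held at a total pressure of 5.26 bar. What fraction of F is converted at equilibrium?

Let X = conversion of F (basis 1.74 mol F); extent of reaction ξ = 0.87X.
Mole table: n_F = 1.74 − 1.74X; n_E = 1 − 0.87X; n_D = 1.74X; n_I = 2 (inert).
Summing: n_T = 4.74 − 0.87X.
Mole fractions y_i = n_i/n_T; K_p = p_D^2 / (p_F^2 p_E) with p_i = y_i·P.
This yields a degree-3 equation in X; solving on (0,1), X = 0.660.

X = 0.660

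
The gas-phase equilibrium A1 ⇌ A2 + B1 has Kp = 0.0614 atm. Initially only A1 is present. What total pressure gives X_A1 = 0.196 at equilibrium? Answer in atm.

P = 1.54 atm

Basis: 1 mol A1 initially; let X = conversion of A1. Extent ξ = X.
Moles: n_A1 = 1 − X; n_A2 = X; n_B1 = X.
n_T = Σnᵢ = 1 + X.
Kp = p_A2 p_B1 / (p_A1) with p_i = (n_i/n_T)·P.
At X = 0.196: the mole-fraction product g(X) = Π y_i^ν_i = 0.03995. Since Kp = g(X)·P^{1}, P = (Kp/g)^(1/1) = (0.0614/0.03995)^(1/1) = 1.54 atm.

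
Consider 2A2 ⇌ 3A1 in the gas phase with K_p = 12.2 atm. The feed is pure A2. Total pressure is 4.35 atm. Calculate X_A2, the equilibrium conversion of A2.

Let X = conversion of A2 (basis 1 mol A2); extent of reaction ξ = 0.5X.
Mole table: n_A2 = 1 − X; n_A1 = 1.5X.
Total moles n_T = 1 + 0.5X.
y_i = n_i/n_T, p_i = y_i·P. K_p = p_A1^3 / (p_A2^2).
Substituting and setting equal to 12.2 atm gives a polynomial in X; the root in (0,1) is X = 0.577.

X = 0.577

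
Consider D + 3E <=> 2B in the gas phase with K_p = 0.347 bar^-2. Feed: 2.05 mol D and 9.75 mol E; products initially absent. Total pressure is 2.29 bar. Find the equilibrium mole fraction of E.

Let X = conversion of D (basis 2.05 mol D); extent of reaction ξ = 2.05X.
At extent ξ: n_D = 2.05 − 2.05X; n_E = 9.75 − 6.15X; n_B = 4.1X.
n_T = Σnᵢ = 11.8 − 4.1X.
y_i = n_i/n_T, p_i = y_i·P. K_p = p_B^2 / (p_D p_E^3).
This yields a degree-4 equation in X; solving on (0,1), X = 0.542.
Then n_E = 6.42, n_T = 9.58, so y_E = 0.670.

y_E = 0.670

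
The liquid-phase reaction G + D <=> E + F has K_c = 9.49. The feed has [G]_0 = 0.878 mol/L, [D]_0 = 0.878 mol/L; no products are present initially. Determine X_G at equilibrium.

Let X = conversion of G; extent ξ = 0.878·X mol/L.
Concentrations: [G] = 0.878 − 0.878X; [D] = 0.878 − 0.878X; [E] = 0.878X; [F] = 0.878X.
K_c = [E] [F] / ([G] [D]).
Setting equal to 9.49 and solving for X on (0,1) gives X = 0.755.

X = 0.755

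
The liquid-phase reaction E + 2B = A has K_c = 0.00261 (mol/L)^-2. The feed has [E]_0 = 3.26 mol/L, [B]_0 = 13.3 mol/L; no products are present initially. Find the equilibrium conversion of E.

X = 0.260

Let X = conversion of E; extent ξ = 3.26·X mol/L.
Concentrations: [E] = 3.26 − 3.26X; [B] = 13.3 − 6.52X; [A] = 3.26X.
K_c = [A] / ([E] [B]^2).
Setting equal to 0.00261 and solving for X on (0,1) gives X = 0.260.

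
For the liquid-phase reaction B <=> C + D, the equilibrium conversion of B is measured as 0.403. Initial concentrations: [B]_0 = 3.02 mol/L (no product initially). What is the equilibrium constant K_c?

Let X = conversion of B.
Concentrations: [B] = 3.02 − 3.02X; [C] = 3.02X; [D] = 3.02X.
At X = 0.403: [B] = 1.8, [C] = 1.22, [D] = 1.22.
K_c = [C] [D] / ([B]) = 0.822 mol/L.

K_c = 0.822 mol/L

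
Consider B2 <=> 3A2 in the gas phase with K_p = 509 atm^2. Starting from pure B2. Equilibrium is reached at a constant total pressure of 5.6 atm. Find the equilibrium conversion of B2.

X = 0.858

Take 1 mol B2 as basis and let X be its fractional conversion, so ξ = X.
At extent ξ: n_B2 = 1 − X; n_A2 = 3X.
Total moles n_T = 1 + 2X.
y_i = n_i/n_T, p_i = y_i·P. K_p = p_A2^3 / (p_B2).
Substituting and setting equal to 509 atm^2 gives a polynomial in X; the root in (0,1) is X = 0.858.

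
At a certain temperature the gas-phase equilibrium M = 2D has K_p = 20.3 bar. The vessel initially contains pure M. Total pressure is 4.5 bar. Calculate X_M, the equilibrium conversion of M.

Take 1 mol M as basis and let X be its fractional conversion, so ξ = X.
Mole table: n_M = 1 − X; n_D = 2X.
n_T = Σnᵢ = 1 + X.
Mole fractions y_i = n_i/n_T; K_p = p_D^2 / (p_M) with p_i = y_i·P.
Equating to 20.3 bar and solving on 0 < X < 1: X = 0.728.

X = 0.728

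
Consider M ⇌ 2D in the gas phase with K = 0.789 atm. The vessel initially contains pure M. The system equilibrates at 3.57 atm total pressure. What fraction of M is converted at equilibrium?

Take 1 mol M as basis and let X be its fractional conversion, so ξ = X.
Mole table: n_M = 1 − X; n_D = 2X.
Total moles n_T = 1 + X.
y_i = n_i/n_T, p_i = y_i·P. K = p_D^2 / (p_M).
Setting this equal to 0.789 atm and taking the physical root (0 < X < 1) gives X = 0.229.

X = 0.229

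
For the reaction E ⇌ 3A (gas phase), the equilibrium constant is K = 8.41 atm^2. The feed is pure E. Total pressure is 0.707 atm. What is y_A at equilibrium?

y_A = 0.949

Let X = conversion of E (basis 1 mol E); extent of reaction ξ = X.
Mole table: n_E = 1 − X; n_A = 3X.
Total moles n_T = 1 + 2X.
With p_i = (n_i/n_T)P, K = p_A^3 / (p_E).
Equating to 8.41 atm^2 and solving on 0 < X < 1: X = 0.862.
Then n_A = 2.58, n_T = 2.72, so y_A = 0.949.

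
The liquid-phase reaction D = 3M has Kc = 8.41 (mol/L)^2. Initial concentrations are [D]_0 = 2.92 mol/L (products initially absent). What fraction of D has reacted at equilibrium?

Let X = conversion of D; extent ξ = 2.92·X mol/L.
Concentrations: [D] = 2.92 − 2.92X; [M] = 8.76X.
Kc = [M]^3 / ([D]).
Equating to 8.41 (mol/L)^2: the physical root is X = 0.295.

X = 0.295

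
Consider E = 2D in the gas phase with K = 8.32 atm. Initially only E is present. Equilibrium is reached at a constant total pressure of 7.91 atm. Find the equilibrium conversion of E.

Let X = conversion of E (basis 1 mol E); extent of reaction ξ = X.
Moles: n_E = 1 − X; n_D = 2X.
n_T = Σnᵢ = 1 + X.
y_i = n_i/n_T, p_i = y_i·P. K = p_D^2 / (p_E).
Equating to 8.32 atm and solving on 0 < X < 1: X = 0.456.

X = 0.456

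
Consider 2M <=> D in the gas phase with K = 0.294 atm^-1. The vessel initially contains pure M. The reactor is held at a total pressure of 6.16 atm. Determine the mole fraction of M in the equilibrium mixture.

y_M = 0.517

Let X = conversion of M (basis 1 mol M); extent of reaction ξ = 0.5X.
At extent ξ: n_M = 1 − X; n_D = 0.5X.
Summing: n_T = 1 − 0.5X.
With p_i = (n_i/n_T)P, K = p_D / (p_M^2).
Substituting and setting equal to 0.294 atm^-1 gives a polynomial in X; the root in (0,1) is X = 0.652.
Then n_M = 0.348, n_T = 0.674, so y_M = 0.517.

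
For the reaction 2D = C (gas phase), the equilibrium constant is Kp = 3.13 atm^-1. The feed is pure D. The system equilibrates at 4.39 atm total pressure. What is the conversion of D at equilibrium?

X = 0.866

Let X = conversion of D (basis 1 mol D); extent of reaction ξ = 0.5X.
Species balance: n_D = 1 − X; n_C = 0.5X.
Total moles n_T = 1 − 0.5X.
y_i = n_i/n_T, p_i = y_i·P. Kp = p_C / (p_D^2).
This yields a degree-2 equation in X; solving on (0,1), X = 0.866.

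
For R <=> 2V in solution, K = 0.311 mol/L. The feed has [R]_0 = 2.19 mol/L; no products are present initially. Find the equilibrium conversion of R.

X = 0.172

Let X = conversion of R; extent ξ = 2.19·X mol/L.
Concentrations: [R] = 2.19 − 2.19X; [V] = 4.38X.
K = [V]^2 / ([R]).
This equals 0.311 at X = 0.172 (the root in 0 < X < 1).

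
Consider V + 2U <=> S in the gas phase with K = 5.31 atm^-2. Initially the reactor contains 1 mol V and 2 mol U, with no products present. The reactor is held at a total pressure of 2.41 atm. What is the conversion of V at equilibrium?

X = 0.762

Let X = conversion of V (basis 1 mol V); extent of reaction ξ = X.
Moles: n_V = 1 − X; n_U = 2 − 2X; n_S = X.
n_T = Σnᵢ = 3 − 2X.
Mole fractions y_i = n_i/n_T; K = p_S / (p_V p_U^2) with p_i = y_i·P.
Substituting and setting equal to 5.31 atm^-2 gives a polynomial in X; the root in (0,1) is X = 0.762.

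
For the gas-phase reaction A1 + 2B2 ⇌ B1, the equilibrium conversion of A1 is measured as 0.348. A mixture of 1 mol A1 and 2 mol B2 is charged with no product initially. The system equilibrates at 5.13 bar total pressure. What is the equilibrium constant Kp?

Take 1 mol A1 as basis and let X be its fractional conversion, so ξ = X.
At extent ξ: n_A1 = 1 − X; n_B2 = 2 − 2X; n_B1 = X.
n_T = Σnᵢ = 3 − 2X.
At X = 0.348: n_A1 = 0.652, n_B2 = 1.3, n_B1 = 0.348, n_T = 2.3.
p_i = (n_i/n_T)·P. Kp = p_B1 / (p_A1 p_B2^2) = 0.0633 bar^-2.

Kp = 0.0633 bar^-2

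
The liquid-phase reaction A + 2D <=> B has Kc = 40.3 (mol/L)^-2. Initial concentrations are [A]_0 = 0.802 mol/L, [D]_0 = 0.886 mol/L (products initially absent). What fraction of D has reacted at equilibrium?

Let X = conversion of D; extent ξ = 0.886X/2 mol/L.
Concentrations: [A] = 0.802 − 0.443X; [D] = 0.886 − 0.886X; [B] = 0.443X.
Kc = [B] / ([A] [D]^2).
Solving Kc = 40.3 for X ∈ (0,1): X = 0.835.

X = 0.835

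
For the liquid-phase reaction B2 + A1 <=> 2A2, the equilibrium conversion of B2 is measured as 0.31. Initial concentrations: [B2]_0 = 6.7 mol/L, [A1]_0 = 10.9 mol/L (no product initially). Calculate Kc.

Kc = 0.423

Let X = conversion of B2.
Concentrations: [B2] = 6.7 − 6.7X; [A1] = 10.9 − 6.7X; [A2] = 13.4X.
At X = 0.31: [B2] = 4.62, [A1] = 8.82, [A2] = 4.15.
Kc = [A2]^2 / ([B2] [A1]) = 0.423.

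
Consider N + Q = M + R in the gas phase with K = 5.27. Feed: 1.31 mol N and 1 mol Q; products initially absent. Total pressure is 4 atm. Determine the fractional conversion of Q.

X = 0.781

Let X = conversion of Q (basis 1 mol Q); extent of reaction ξ = X.
Moles: n_N = 1.31 − X; n_Q = 1 − X; n_M = X; n_R = X.
Total moles n_T = 2.31 (Δν = 0, constant).
y_i = n_i/n_T, p_i = y_i·P. K = p_M p_R / (p_N p_Q).
Equating to 5.27 and solving on 0 < X < 1: X = 0.781.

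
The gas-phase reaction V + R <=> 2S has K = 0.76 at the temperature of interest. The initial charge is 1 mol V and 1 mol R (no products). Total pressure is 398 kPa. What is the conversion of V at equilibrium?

X = 0.304

Let X = conversion of V (basis 1 mol V); extent of reaction ξ = X.
Species balance: n_V = 1 − X; n_R = 1 − X; n_S = 2X.
Since Δν = 0, n_T = 2 throughout.
Mole fractions y_i = n_i/n_T; K = p_S^2 / (p_V p_R) with p_i = y_i·P.
Setting this equal to 0.76 and taking the physical root (0 < X < 1) gives X = 0.304.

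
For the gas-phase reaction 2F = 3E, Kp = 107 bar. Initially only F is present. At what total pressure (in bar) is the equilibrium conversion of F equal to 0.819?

Basis: 1 mol F initially; let X = conversion of F. Extent ξ = 0.5X.
Mole table: n_F = 1 − X; n_E = 1.5X.
Total moles n_T = 1 + 0.5X.
Kp = p_E^3 / (p_F^2) with p_i = (n_i/n_T)·P.
At X = 0.819: the mole-fraction product g(X) = Π y_i^ν_i = 40.15. Since Kp = g(X)·P^{1}, P = (Kp/g)^(1/1) = (107/40.15)^(1/1) = 2.66 bar.

P = 2.66 bar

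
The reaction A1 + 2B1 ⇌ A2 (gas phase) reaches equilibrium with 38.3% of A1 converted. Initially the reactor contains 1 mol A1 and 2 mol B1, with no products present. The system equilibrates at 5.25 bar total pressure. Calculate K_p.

K_p = 0.0738 bar^-2

Let X = conversion of A1 (basis 1 mol A1); extent of reaction ξ = X.
At extent ξ: n_A1 = 1 − X; n_B1 = 2 − 2X; n_A2 = X.
n_T = Σnᵢ = 3 − 2X.
At X = 0.383: n_A1 = 0.617, n_B1 = 1.23, n_A2 = 0.383, n_T = 2.23.
p_i = (n_i/n_T)·P. K_p = p_A2 / (p_A1 p_B1^2) = 0.0738 bar^-2.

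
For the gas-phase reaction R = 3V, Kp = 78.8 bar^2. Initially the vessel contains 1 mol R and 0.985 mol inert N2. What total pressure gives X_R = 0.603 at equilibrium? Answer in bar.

Let X = conversion of R (basis 1 mol R); extent of reaction ξ = X.
Species balance: n_R = 1 − X; n_V = 3X; n_I = 0.985 (inert).
n_T = Σnᵢ = 1.98 + 2X.
Kp = p_V^3 / (p_R) with p_i = (n_i/n_T)·P.
At X = 0.603: the mole-fraction product g(X) = Π y_i^ν_i = 1.464. Since Kp = g(X)·P^{2}, P = (Kp/g)^(1/2) = (78.8/1.464)^(1/2) = 7.34 bar.

P = 7.34 bar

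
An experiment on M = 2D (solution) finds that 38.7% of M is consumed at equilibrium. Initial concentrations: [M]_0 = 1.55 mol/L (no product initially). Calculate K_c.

K_c = 1.51 mol/L

Let X = conversion of M.
Concentrations: [M] = 1.55 − 1.55X; [D] = 3.1X.
At X = 0.387: [M] = 0.95, [D] = 1.2.
K_c = [D]^2 / ([M]) = 1.51 mol/L.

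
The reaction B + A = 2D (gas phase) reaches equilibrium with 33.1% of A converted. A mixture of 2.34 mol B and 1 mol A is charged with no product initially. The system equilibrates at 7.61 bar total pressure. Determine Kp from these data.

Basis: 1 mol A initially; let X = conversion of A. Extent ξ = X.
At extent ξ: n_B = 2.34 − X; n_A = 1 − X; n_D = 2X.
n_T stays at 3.34 (no change in mole number).
At X = 0.331: n_B = 2.01, n_A = 0.669, n_D = 0.662, n_T = 3.34.
p_i = (n_i/n_T)·P. Kp = p_D^2 / (p_B p_A) = 0.326.

Kp = 0.326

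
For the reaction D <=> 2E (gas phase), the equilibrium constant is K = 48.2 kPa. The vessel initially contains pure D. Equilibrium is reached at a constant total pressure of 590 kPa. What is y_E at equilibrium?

y_E = 0.248

Let X = conversion of D (basis 1 mol D); extent of reaction ξ = X.
Mole table: n_D = 1 − X; n_E = 2X.
Summing: n_T = 1 + X.
Mole fractions y_i = n_i/n_T; K = p_E^2 / (p_D) with p_i = y_i·P.
Substituting and setting equal to 48.2 kPa gives a polynomial in X; the root in (0,1) is X = 0.141.
Then n_E = 0.283, n_T = 1.14, so y_E = 0.248.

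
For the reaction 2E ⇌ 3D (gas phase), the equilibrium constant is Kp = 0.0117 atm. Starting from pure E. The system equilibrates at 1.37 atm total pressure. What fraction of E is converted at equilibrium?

Basis: 1 mol E initially; let X = conversion of E. Extent ξ = 0.5X.
Species balance: n_E = 1 − X; n_D = 1.5X.
n_T = Σnᵢ = 1 + 0.5X.
With p_i = (n_i/n_T)P, Kp = p_D^3 / (p_E^2).
Substituting and setting equal to 0.0117 atm gives a polynomial in X; the root in (0,1) is X = 0.127.

X = 0.127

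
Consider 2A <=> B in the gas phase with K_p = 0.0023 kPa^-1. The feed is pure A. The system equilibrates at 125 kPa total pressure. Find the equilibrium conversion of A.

X = 0.318

Take 1 mol A as basis and let X be its fractional conversion, so ξ = 0.5X.
At extent ξ: n_A = 1 − X; n_B = 0.5X.
n_T = Σnᵢ = 1 − 0.5X.
With p_i = (n_i/n_T)P, K_p = p_B / (p_A^2).
Setting this equal to 0.0023 kPa^-1 and taking the physical root (0 < X < 1) gives X = 0.318.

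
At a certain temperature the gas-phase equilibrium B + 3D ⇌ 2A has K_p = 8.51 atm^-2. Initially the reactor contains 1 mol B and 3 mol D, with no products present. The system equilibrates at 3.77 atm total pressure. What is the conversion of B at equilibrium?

X = 0.744

Let X = conversion of B (basis 1 mol B); extent of reaction ξ = X.
At extent ξ: n_B = 1 − X; n_D = 3 − 3X; n_A = 2X.
Summing: n_T = 4 − 2X.
With p_i = (n_i/n_T)P, K_p = p_A^2 / (p_B p_D^3).
Substituting and setting equal to 8.51 atm^-2 gives a polynomial in X; the root in (0,1) is X = 0.744.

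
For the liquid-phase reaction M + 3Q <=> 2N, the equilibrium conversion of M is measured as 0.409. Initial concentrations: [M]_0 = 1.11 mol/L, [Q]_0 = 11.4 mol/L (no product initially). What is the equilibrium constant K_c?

Let X = conversion of M.
Concentrations: [M] = 1.11 − 1.11X; [Q] = 11.4 − 3.33X; [N] = 2.22X.
At X = 0.409: [M] = 0.656, [Q] = 10, [N] = 0.908.
K_c = [N]^2 / ([M] [Q]^3) = 0.00124 (mol/L)^-2.

K_c = 0.00124 (mol/L)^-2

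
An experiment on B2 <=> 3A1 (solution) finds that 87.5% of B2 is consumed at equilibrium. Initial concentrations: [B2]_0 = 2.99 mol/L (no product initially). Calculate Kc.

Kc = 1.29e+03 (mol/L)^2

Let X = conversion of B2.
Concentrations: [B2] = 2.99 − 2.99X; [A1] = 8.97X.
At X = 0.875: [B2] = 0.374, [A1] = 7.85.
Kc = [A1]^3 / ([B2]) = 1.29e+03 (mol/L)^2.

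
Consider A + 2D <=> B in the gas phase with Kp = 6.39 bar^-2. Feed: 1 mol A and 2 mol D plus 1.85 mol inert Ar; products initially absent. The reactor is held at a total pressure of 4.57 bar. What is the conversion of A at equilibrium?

Basis: 1 mol A initially; let X = conversion of A. Extent ξ = X.
Species balance: n_A = 1 − X; n_D = 2 − 2X; n_B = X; n_I = 1.85 (inert).
n_T = Σnᵢ = 4.85 − 2X.
With p_i = (n_i/n_T)P, Kp = p_B / (p_A p_D^2).
This yields a degree-3 equation in X; solving on (0,1), X = 0.749.

X = 0.749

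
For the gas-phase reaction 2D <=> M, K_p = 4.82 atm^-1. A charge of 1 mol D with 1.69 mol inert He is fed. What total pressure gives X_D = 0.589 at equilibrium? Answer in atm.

P = 0.866 atm

Take 1 mol D as basis and let X be its fractional conversion, so ξ = 0.5X.
Species balance: n_D = 1 − X; n_M = 0.5X; n_I = 1.69 (inert).
Summing: n_T = 2.69 − 0.5X.
K_p = p_M / (p_D^2) with p_i = (n_i/n_T)·P.
At X = 0.589: the mole-fraction product g(X) = Π y_i^ν_i = 4.176. Since K_p = g(X)·P^{-1}, P = (g/K_p)^(1/1) = (4.176/4.82)^(1/1) = 0.866 atm.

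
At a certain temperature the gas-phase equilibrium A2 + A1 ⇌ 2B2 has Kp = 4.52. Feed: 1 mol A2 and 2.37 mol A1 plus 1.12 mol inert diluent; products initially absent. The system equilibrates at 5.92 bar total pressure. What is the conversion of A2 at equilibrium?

Basis: 1 mol A2 initially; let X = conversion of A2. Extent ξ = X.
Moles: n_A2 = 1 − X; n_A1 = 2.37 − X; n_B2 = 2X; n_I = 1.12 (inert).
Total moles n_T = 4.49 (Δν = 0, constant).
With p_i = (n_i/n_T)P, Kp = p_B2^2 / (p_A2 p_A1).
Setting this equal to 4.52 and taking the physical root (0 < X < 1) gives X = 0.721.

X = 0.721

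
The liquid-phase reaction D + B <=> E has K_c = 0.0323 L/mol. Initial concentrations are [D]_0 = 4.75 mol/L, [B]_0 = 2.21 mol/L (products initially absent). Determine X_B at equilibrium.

X = 0.126

Let X = conversion of B; extent ξ = 2.21·X mol/L.
Concentrations: [D] = 4.75 − 2.21X; [B] = 2.21 − 2.21X; [E] = 2.21X.
K_c = [E] / ([D] [B]).
Solving K_c = 0.0323 for X ∈ (0,1): X = 0.126.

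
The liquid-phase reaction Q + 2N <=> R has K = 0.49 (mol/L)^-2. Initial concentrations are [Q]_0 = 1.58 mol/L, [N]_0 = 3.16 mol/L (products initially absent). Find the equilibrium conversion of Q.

Let X = conversion of Q; extent ξ = 1.58·X mol/L.
Concentrations: [Q] = 1.58 − 1.58X; [N] = 3.16 − 3.16X; [R] = 1.58X.
K = [R] / ([Q] [N]^2).
Equating to 0.49 (mol/L)^-2: the physical root is X = 0.525.

X = 0.525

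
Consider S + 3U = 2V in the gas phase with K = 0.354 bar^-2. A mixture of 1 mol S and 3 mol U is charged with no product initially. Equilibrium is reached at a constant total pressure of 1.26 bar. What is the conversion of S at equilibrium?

X = 0.288

Basis: 1 mol S initially; let X = conversion of S. Extent ξ = X.
Moles: n_S = 1 − X; n_U = 3 − 3X; n_V = 2X.
Summing: n_T = 4 − 2X.
Mole fractions y_i = n_i/n_T; K = p_V^2 / (p_S p_U^3) with p_i = y_i·P.
Equating to 0.354 bar^-2 and solving on 0 < X < 1: X = 0.288.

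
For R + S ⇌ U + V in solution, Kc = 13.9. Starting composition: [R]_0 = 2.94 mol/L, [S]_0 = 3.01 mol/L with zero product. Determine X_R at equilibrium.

X = 0.798

Let X = conversion of R; extent ξ = 2.94·X mol/L.
Concentrations: [R] = 2.94 − 2.94X; [S] = 3.01 − 2.94X; [U] = 2.94X; [V] = 2.94X.
Kc = [U] [V] / ([R] [S]).
Equating to 13.9: the physical root is X = 0.798.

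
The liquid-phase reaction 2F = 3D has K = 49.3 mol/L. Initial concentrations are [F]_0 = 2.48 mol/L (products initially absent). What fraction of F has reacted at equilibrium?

X = 0.739

Let X = conversion of F; extent ξ = 2.48X/2 mol/L.
Concentrations: [F] = 2.48 − 2.48X; [D] = 3.72X.
K = [D]^3 / ([F]^2).
Solving K = 49.3 for X ∈ (0,1): X = 0.739.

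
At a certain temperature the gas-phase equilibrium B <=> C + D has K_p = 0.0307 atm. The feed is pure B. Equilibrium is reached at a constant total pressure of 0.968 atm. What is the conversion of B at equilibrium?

Take 1 mol B as basis and let X be its fractional conversion, so ξ = X.
At extent ξ: n_B = 1 − X; n_C = X; n_D = X.
Total moles n_T = 1 + X.
Mole fractions y_i = n_i/n_T; K_p = p_C p_D / (p_B) with p_i = y_i·P.
Substituting and setting equal to 0.0307 atm gives a polynomial in X; the root in (0,1) is X = 0.175.

X = 0.175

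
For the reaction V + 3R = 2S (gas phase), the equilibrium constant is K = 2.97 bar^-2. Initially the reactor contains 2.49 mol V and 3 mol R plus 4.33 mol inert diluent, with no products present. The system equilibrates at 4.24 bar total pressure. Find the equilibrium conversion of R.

X = 0.644

Basis: 3 mol R initially; let X = conversion of R. Extent ξ = X.
Moles: n_V = 2.49 − X; n_R = 3 − 3X; n_S = 2X; n_I = 4.33 (inert).
Total moles n_T = 9.82 − 2X.
y_i = n_i/n_T, p_i = y_i·P. K = p_S^2 / (p_V p_R^3).
Setting this equal to 2.97 bar^-2 and taking the physical root (0 < X < 1) gives X = 0.644.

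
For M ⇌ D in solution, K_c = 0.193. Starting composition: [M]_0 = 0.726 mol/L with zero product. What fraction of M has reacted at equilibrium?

X = 0.162

Let X = conversion of M; extent ξ = 0.726·X mol/L.
Concentrations: [M] = 0.726 − 0.726X; [D] = 0.726X.
K_c = [D] / ([M]).
Setting equal to 0.193 and solving for X on (0,1) gives X = 0.162.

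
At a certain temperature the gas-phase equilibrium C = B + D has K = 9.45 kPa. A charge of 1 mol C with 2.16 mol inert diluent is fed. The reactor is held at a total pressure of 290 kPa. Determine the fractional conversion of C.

Let X = conversion of C (basis 1 mol C); extent of reaction ξ = X.
Species balance: n_C = 1 − X; n_B = X; n_D = X; n_I = 2.16 (inert).
Total moles n_T = 3.16 + X.
y_i = n_i/n_T, p_i = y_i·P. K = p_B p_D / (p_C).
Substituting and setting equal to 9.45 kPa gives a polynomial in X; the root in (0,1) is X = 0.284.

X = 0.284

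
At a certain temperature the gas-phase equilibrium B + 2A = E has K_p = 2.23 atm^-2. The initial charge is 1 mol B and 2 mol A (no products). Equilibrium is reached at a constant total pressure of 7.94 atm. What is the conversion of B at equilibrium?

Let X = conversion of B (basis 1 mol B); extent of reaction ξ = X.
Mole table: n_B = 1 − X; n_A = 2 − 2X; n_E = X.
n_T = Σnᵢ = 3 − 2X.
With p_i = (n_i/n_T)P, K_p = p_E / (p_B p_A^2).
Setting this equal to 2.23 atm^-2 and taking the physical root (0 < X < 1) gives X = 0.865.

X = 0.865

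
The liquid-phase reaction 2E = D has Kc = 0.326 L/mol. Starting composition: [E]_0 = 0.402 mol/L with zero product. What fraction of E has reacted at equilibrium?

X = 0.177

Let X = conversion of E; extent ξ = 0.402X/2 mol/L.
Concentrations: [E] = 0.402 − 0.402X; [D] = 0.201X.
Kc = [D] / ([E]^2).
This equals 0.326 at X = 0.177 (the root in 0 < X < 1).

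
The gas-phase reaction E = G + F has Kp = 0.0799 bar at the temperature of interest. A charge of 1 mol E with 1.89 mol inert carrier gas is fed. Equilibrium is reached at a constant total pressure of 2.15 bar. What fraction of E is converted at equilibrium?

Let X = conversion of E (basis 1 mol E); extent of reaction ξ = X.
At extent ξ: n_E = 1 − X; n_G = X; n_F = X; n_I = 1.89 (inert).
n_T = Σnᵢ = 2.89 + X.
Mole fractions y_i = n_i/n_T; Kp = p_G p_F / (p_E) with p_i = y_i·P.
Equating to 0.0799 bar and solving on 0 < X < 1: X = 0.290.

X = 0.290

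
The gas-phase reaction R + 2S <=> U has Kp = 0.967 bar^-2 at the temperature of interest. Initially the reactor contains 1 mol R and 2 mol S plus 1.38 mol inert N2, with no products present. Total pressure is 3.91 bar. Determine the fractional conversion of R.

X = 0.537

Basis: 1 mol R initially; let X = conversion of R. Extent ξ = X.
Species balance: n_R = 1 − X; n_S = 2 − 2X; n_U = X; n_I = 1.38 (inert).
Total moles n_T = 4.38 − 2X.
y_i = n_i/n_T, p_i = y_i·P. Kp = p_U / (p_R p_S^2).
This yields a degree-3 equation in X; solving on (0,1), X = 0.537.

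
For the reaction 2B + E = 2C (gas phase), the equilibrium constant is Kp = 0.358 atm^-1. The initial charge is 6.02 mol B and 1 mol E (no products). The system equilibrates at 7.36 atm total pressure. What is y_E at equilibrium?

Let X = conversion of E (basis 1 mol E); extent of reaction ξ = X.
Moles: n_B = 6.02 − 2X; n_E = 1 − X; n_C = 2X.
Total moles n_T = 7.02 − X.
With p_i = (n_i/n_T)P, Kp = p_C^2 / (p_B^2 p_E).
This yields a degree-3 equation in X; solving on (0,1), X = 0.744.
Then n_E = 0.256, n_T = 6.28, so y_E = 0.041.

y_E = 0.041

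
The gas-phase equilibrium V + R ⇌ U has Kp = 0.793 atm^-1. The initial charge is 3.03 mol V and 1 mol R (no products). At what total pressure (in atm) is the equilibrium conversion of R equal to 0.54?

P = 2.07 atm

Basis: 1 mol R initially; let X = conversion of R. Extent ξ = X.
Species balance: n_V = 3.03 − X; n_R = 1 − X; n_U = X.
Summing: n_T = 4.03 − X.
Kp = p_U / (p_V p_R) with p_i = (n_i/n_T)·P.
At X = 0.54: the mole-fraction product g(X) = Π y_i^ν_i = 1.645. Since Kp = g(X)·P^{-1}, P = (g/Kp)^(1/1) = (1.645/0.793)^(1/1) = 2.07 atm.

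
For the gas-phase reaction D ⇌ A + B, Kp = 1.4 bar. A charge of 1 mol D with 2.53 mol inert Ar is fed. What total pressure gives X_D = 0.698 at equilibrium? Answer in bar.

P = 3.67 bar

Let X = conversion of D (basis 1 mol D); extent of reaction ξ = X.
Moles: n_D = 1 − X; n_A = X; n_B = X; n_I = 2.53 (inert).
Total moles n_T = 3.53 + X.
Kp = p_A p_B / (p_D) with p_i = (n_i/n_T)·P.
At X = 0.698: the mole-fraction product g(X) = Π y_i^ν_i = 0.3816. Since Kp = g(X)·P^{1}, P = (Kp/g)^(1/1) = (1.4/0.3816)^(1/1) = 3.67 bar.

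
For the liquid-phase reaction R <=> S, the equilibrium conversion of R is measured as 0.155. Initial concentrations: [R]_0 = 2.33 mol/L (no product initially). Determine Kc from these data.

Let X = conversion of R.
Concentrations: [R] = 2.33 − 2.33X; [S] = 2.33X.
At X = 0.155: [R] = 1.97, [S] = 0.361.
Kc = [S] / ([R]) = 0.183.

Kc = 0.183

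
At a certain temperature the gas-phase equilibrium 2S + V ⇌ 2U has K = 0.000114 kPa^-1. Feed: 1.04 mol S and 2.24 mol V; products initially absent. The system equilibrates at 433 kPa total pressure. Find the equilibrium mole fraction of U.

y_U = 0.050

Basis: 1.04 mol S initially; let X = conversion of S. Extent ξ = 0.52X.
At extent ξ: n_S = 1.04 − 1.04X; n_V = 2.24 − 0.52X; n_U = 1.04X.
n_T = Σnᵢ = 3.28 − 0.52X.
y_i = n_i/n_T, p_i = y_i·P. K = p_U^2 / (p_S^2 p_V).
Substituting and setting equal to 0.000114 kPa^-1 gives a polynomial in X; the root in (0,1) is X = 0.154.
Then n_U = 0.161, n_T = 3.2, so y_U = 0.050.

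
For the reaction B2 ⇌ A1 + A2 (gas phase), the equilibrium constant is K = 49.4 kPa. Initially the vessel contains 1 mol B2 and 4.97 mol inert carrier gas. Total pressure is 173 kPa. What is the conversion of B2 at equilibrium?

X = 0.725

Take 1 mol B2 as basis and let X be its fractional conversion, so ξ = X.
Species balance: n_B2 = 1 − X; n_A1 = X; n_A2 = X; n_I = 4.97 (inert).
Summing: n_T = 5.97 + X.
With p_i = (n_i/n_T)P, K = p_A1 p_A2 / (p_B2).
Substituting and setting equal to 49.4 kPa gives a polynomial in X; the root in (0,1) is X = 0.725.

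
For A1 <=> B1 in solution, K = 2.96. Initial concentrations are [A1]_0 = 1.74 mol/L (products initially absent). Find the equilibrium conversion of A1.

X = 0.747

Let X = conversion of A1; extent ξ = 1.74·X mol/L.
Concentrations: [A1] = 1.74 − 1.74X; [B1] = 1.74X.
K = [B1] / ([A1]).
Setting equal to 2.96 and solving for X on (0,1) gives X = 0.747.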